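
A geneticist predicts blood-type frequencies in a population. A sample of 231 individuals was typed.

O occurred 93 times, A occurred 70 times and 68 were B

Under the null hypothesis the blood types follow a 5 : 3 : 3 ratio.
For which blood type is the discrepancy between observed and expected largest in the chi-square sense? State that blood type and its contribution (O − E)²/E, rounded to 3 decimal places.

Ratio total = 11. Expected counts: 231×5/11 = 105, 231×3/11 = 63, 231×3/11 = 63.
cat         O        E   (O−E)²/E
O          93      105     1.3714
A          70       63     0.7778
B          68       63     0.3968
The largest term is for O: 1.371.

O, 1.371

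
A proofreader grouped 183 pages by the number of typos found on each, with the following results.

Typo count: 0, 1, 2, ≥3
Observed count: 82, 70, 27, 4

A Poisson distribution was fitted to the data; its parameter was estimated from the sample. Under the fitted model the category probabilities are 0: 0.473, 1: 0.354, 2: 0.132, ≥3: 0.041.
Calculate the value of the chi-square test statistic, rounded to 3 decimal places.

Expected counts E_i = n·p_i: 183×0.473 = 86.559, 183×0.354 = 64.782, 183×0.132 = 24.156, 183×0.041 = 7.503.
cat         O        E   (O−E)²/E
0          82   86.559     0.2401
1          70   64.782     0.4203
2          27   24.156     0.3348
≥3          4    7.503     1.6355
Sum = 2.631

2.631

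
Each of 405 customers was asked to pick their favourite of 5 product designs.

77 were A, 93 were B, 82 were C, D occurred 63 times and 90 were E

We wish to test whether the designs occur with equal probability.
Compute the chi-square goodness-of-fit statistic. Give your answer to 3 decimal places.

6.988

Under H₀ each category has probability 1/5, so each expected count is 405/5 = 81.
χ² = (77−81)²/81 + (93−81)²/81 + (82−81)²/81 + (63−81)²/81 + (90−81)²/81
   = 0.1975 + 1.7778 + 0.0123 + 4.0000 + 1.0000
Sum = 6.988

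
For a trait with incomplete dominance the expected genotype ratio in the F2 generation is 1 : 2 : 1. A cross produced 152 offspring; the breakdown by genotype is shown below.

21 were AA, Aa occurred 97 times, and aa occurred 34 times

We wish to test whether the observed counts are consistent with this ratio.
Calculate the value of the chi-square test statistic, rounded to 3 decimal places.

Ratio total = 4. Expected counts: 152×1/4 = 38, 152×2/4 = 76, 152×1/4 = 38.
cat         O        E   (O−E)²/E
AA         21       38     7.6053
Aa         97       76     5.8026
aa         34       38     0.4211
Sum = 13.829

13.829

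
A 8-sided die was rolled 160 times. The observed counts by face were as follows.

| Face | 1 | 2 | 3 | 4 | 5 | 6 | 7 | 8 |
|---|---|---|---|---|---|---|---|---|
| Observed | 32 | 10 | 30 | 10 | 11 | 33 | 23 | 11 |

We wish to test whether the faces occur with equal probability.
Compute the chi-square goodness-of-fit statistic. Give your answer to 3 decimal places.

Under H₀ each category has probability 1/8, so each expected count is 160/8 = 20.
χ² = (32−20)²/20 + (10−20)²/20 + (30−20)²/20 + (10−20)²/20 + (11−20)²/20 + (33−20)²/20 + (23−20)²/20 + (11−20)²/20
   = 7.2000 + 5.0000 + 5.0000 + 5.0000 + 4.0500 + 8.4500 + 0.4500 + 4.0500
Sum = 39.200

39.200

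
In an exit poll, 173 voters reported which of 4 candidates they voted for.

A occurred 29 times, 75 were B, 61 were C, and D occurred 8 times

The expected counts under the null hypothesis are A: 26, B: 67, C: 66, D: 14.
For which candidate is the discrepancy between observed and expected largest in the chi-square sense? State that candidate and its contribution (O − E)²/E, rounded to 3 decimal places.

A: (29 − 26)²/26 = 9/26 = 0.3462
B: (75 − 67)²/67 = 64/67 = 0.9552
C: (61 − 66)²/66 = 25/66 = 0.3788
D: (8 − 14)²/14 = 36/14 = 2.5714
The largest term is for D: 2.571.

D, 2.571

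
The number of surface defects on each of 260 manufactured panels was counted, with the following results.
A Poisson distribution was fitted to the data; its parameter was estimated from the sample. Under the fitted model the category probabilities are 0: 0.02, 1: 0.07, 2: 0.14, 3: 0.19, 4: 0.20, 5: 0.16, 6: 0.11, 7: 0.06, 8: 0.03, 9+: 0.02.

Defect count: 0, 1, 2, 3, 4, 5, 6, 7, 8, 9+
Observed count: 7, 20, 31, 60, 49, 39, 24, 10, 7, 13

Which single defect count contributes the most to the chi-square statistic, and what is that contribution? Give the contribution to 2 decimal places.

9+, 11.70

Expected counts E_i = n·p_i: 260×0.02 = 5.2, 260×0.07 = 18.2, 260×0.14 = 36.4, 260×0.19 = 49.4, 260×0.20 = 52, 260×0.16 = 41.6, 260×0.11 = 28.6, 260×0.06 = 15.6, 260×0.03 = 7.8, 260×0.02 = 5.2.
cat         O        E   (O−E)²/E
0           7      5.2      0.623
1          20     18.2      0.178
2          31     36.4      0.801
3          60     49.4      2.274
4          49       52      0.173
5          39     41.6      0.163
6          24     28.6      0.740
7          10     15.6      2.010
8           7      7.8      0.082
9+         13      5.2     11.700
The largest term is for 9+: 11.70.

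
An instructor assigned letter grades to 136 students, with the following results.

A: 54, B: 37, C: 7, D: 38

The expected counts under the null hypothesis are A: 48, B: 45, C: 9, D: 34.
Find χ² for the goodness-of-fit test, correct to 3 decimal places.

χ² = (54−48)²/48 + (37−45)²/45 + (7−9)²/9 + (38−34)²/34
   = 0.7500 + 1.4222 + 0.4444 + 0.4706
Sum = 3.087

3.087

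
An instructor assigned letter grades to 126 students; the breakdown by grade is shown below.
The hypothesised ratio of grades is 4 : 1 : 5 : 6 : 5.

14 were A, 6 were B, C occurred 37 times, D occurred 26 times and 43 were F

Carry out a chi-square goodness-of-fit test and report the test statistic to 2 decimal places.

Ratio total = 21. Expected counts: 126×4/21 = 24, 126×1/21 = 6, 126×5/21 = 30, 126×6/21 = 36, 126×5/21 = 30.
cat         O        E   (O−E)²/E
A          14       24      4.167
B           6        6      0.000
C          37       30      1.633
D          26       36      2.778
F          43       30      5.633
Sum = 14.21

14.21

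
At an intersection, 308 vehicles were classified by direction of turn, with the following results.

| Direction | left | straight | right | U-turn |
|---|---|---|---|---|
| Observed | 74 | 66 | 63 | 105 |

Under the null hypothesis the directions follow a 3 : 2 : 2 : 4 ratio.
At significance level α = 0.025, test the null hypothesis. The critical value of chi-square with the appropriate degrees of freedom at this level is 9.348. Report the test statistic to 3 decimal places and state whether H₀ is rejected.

4.289; do not reject

Ratio total = 11. Expected counts: 308×3/11 = 84, 308×2/11 = 56, 308×2/11 = 56, 308×4/11 = 112.
χ² = (74−84)²/84 + (66−56)²/56 + (63−56)²/56 + (105−112)²/112
   = 1.1905 + 1.7857 + 0.8750 + 0.4375
Sum = 4.289
df = 3. Since 4.289 < 9.348, we do not reject H₀.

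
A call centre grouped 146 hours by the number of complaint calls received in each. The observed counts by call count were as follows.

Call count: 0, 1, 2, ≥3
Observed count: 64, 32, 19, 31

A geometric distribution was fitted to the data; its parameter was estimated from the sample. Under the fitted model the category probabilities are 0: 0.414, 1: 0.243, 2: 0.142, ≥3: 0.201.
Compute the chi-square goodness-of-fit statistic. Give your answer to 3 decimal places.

Expected counts E_i = n·p_i: 146×0.414 = 60.444, 146×0.243 = 35.478, 146×0.142 = 20.732, 146×0.201 = 29.346.
0: (64 − 60.444)²/60.444 = 12.645136/60.444 = 0.2092
1: (32 − 35.478)²/35.478 = 12.096484/35.478 = 0.3410
2: (19 − 20.732)²/20.732 = 2.999824/20.732 = 0.1447
≥3: (31 − 29.346)²/29.346 = 2.735716/29.346 = 0.0932
Sum = 0.788

0.788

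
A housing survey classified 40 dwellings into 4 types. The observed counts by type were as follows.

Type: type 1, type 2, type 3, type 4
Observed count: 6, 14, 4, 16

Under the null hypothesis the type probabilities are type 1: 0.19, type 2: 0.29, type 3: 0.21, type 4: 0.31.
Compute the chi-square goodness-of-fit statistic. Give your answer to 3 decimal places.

4.183

Expected counts E_i = n·p_i: 40×0.19 = 7.6, 40×0.29 = 11.6, 40×0.21 = 8.4, 40×0.31 = 12.4.
cat         O        E   (O−E)²/E
type 1      6      7.6     0.3368
type 2     14     11.6     0.4966
type 3      4      8.4     2.3048
type 4     16     12.4     1.0452
Sum = 4.183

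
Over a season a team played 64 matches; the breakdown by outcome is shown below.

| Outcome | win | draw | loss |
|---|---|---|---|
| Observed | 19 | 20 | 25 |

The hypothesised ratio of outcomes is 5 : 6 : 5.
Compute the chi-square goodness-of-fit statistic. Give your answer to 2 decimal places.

Ratio total = 16. Expected counts: 64×5/16 = 20, 64×6/16 = 24, 64×5/16 = 20.
χ² = (19−20)²/20 + (20−24)²/24 + (25−20)²/20
   = 0.050 + 0.667 + 1.250
Sum = 1.97

1.97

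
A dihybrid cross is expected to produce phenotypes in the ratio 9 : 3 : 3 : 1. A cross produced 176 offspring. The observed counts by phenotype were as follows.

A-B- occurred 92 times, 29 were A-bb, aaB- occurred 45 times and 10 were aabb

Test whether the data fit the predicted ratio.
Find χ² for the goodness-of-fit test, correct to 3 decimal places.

5.434

Ratio total = 16. Expected counts: 176×9/16 = 99, 176×3/16 = 33, 176×3/16 = 33, 176×1/16 = 11.
χ² = (92−99)²/99 + (29−33)²/33 + (45−33)²/33 + (10−11)²/11
   = 0.4949 + 0.4848 + 4.3636 + 0.0909
Sum = 5.434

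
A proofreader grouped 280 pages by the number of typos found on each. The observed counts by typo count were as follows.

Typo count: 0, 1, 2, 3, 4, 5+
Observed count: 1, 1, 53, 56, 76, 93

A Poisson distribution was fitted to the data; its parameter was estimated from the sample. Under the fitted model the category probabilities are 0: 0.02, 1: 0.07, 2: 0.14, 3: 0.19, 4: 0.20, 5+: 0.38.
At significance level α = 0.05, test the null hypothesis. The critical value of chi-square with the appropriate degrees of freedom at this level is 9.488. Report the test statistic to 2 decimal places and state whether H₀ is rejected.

Expected counts E_i = n·p_i: 280×0.02 = 5.6, 280×0.07 = 19.6, 280×0.14 = 39.2, 280×0.19 = 53.2, 280×0.20 = 56, 280×0.38 = 106.4.
0: (1 − 5.6)²/5.6 = 21.16/5.6 = 3.779
1: (1 − 19.6)²/19.6 = 345.96/19.6 = 17.651
2: (53 − 39.2)²/39.2 = 190.44/39.2 = 4.858
3: (56 − 53.2)²/53.2 = 7.84/53.2 = 0.147
4: (76 − 56)²/56 = 400/56 = 7.143
5+: (93 − 106.4)²/106.4 = 179.56/106.4 = 1.688
Sum = 35.27
df = 4. Since 35.27 > 9.488, we reject H₀.

35.27; reject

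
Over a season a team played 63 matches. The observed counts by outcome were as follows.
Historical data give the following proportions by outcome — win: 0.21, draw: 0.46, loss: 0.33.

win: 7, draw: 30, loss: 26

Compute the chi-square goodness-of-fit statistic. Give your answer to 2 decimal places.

4.28

Expected counts E_i = n·p_i: 63×0.21 = 13.23, 63×0.46 = 28.98, 63×0.33 = 20.79.
win: (7 − 13.23)²/13.23 = 38.8129/13.23 = 2.934
draw: (30 − 28.98)²/28.98 = 1.0404/28.98 = 0.036
loss: (26 − 20.79)²/20.79 = 27.1441/20.79 = 1.306
Sum = 4.28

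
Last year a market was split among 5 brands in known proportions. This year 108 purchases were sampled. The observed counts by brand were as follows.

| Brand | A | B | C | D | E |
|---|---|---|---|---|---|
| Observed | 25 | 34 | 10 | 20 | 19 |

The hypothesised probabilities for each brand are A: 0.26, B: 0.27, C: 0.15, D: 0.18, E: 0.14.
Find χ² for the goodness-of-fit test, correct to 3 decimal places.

4.526

Expected counts E_i = n·p_i: 108×0.26 = 28.08, 108×0.27 = 29.16, 108×0.15 = 16.2, 108×0.18 = 19.44, 108×0.14 = 15.12.
χ² = (25−28.08)²/28.08 + (34−29.16)²/29.16 + (10−16.2)²/16.2 + (20−19.44)²/19.44 + (19−15.12)²/15.12
   = 0.3378 + 0.8033 + 2.3728 + 0.0161 + 0.9957
Sum = 4.526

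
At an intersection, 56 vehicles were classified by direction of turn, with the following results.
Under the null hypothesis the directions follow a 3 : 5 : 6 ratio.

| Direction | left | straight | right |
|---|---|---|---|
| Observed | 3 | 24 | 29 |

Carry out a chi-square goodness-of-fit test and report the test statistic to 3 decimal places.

Ratio total = 14. Expected counts: 56×3/14 = 12, 56×5/14 = 20, 56×6/14 = 24.
left: (3 − 12)²/12 = 81/12 = 6.7500
straight: (24 − 20)²/20 = 16/20 = 0.8000
right: (29 − 24)²/24 = 25/24 = 1.0417
Sum = 8.592

8.592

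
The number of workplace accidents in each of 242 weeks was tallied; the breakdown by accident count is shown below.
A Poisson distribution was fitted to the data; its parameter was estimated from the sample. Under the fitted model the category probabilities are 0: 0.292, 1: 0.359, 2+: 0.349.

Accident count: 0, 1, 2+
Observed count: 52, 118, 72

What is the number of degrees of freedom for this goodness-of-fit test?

There are k = 3 categories and 1 parameter estimated from the data, so df = 3 − 1 − 1 = 1.

1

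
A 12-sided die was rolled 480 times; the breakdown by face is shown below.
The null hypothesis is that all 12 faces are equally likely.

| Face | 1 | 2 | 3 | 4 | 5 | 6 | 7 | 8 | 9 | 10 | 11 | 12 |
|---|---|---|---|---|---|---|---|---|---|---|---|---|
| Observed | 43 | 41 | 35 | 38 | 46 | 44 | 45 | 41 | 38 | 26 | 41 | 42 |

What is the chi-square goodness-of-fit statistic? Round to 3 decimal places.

8.050

Expected count for each of the 12 categories: 480/12 = 40.
cat         O        E   (O−E)²/E
1          43       40     0.2250
2          41       40     0.0250
3          35       40     0.6250
4          38       40     0.1000
5          46       40     0.9000
6          44       40     0.4000
7          45       40     0.6250
8          41       40     0.0250
9          38       40     0.1000
10         26       40     4.9000
11         41       40     0.0250
12         42       40     0.1000
Sum = 8.050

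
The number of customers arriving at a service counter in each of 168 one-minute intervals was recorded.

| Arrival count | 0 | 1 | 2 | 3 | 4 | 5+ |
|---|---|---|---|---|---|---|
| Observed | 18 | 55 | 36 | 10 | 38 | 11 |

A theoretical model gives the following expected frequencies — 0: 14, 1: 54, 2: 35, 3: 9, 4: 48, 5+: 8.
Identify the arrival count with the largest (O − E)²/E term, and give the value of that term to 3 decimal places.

4, 2.083

cat         O        E   (O−E)²/E
0          18       14     1.1429
1          55       54     0.0185
2          36       35     0.0286
3          10        9     0.1111
4          38       48     2.0833
5+         11        8     1.1250
The largest term is for 4: 2.083.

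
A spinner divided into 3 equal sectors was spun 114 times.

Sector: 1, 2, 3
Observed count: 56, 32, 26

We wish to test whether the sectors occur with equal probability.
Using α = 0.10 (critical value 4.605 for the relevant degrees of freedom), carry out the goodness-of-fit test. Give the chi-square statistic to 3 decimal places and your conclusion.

13.263; reject

Under H₀ each category has probability 1/3, so each expected count is 114/3 = 38.
cat         O        E   (O−E)²/E
1          56       38     8.5263
2          32       38     0.9474
3          26       38     3.7895
Sum = 13.263
df = 2. Since 13.263 > 4.605, we reject H₀.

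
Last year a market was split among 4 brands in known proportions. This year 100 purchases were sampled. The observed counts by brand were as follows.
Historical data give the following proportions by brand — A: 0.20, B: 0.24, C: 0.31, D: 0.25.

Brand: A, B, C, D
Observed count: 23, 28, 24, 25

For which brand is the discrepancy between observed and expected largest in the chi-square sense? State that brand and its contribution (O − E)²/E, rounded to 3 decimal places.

C, 1.581

Expected counts E_i = n·p_i: 100×0.20 = 20, 100×0.24 = 24, 100×0.31 = 31, 100×0.25 = 25.
cat         O        E   (O−E)²/E
A          23       20     0.4500
B          28       24     0.6667
C          24       31     1.5806
D          25       25     0.0000
The largest term is for C: 1.581.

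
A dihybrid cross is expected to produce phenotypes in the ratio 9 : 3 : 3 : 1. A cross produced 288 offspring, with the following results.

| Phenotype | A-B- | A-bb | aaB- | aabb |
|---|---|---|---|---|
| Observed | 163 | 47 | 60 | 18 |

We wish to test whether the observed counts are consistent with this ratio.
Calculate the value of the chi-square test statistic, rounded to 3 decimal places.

Ratio total = 16. Expected counts: 288×9/16 = 162, 288×3/16 = 54, 288×3/16 = 54, 288×1/16 = 18.
cat         O        E   (O−E)²/E
A-B-      163      162     0.0062
A-bb       47       54     0.9074
aaB-       60       54     0.6667
aabb       18       18     0.0000
Sum = 1.580

1.580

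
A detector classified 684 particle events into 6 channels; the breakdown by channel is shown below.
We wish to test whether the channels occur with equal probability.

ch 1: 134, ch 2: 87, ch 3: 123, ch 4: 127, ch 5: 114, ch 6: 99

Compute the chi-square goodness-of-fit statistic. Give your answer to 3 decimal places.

14.070

Under H₀ each category has probability 1/6, so each expected count is 684/6 = 114.
χ² = (134−114)²/114 + (87−114)²/114 + (123−114)²/114 + (127−114)²/114 + (114−114)²/114 + (99−114)²/114
   = 3.5088 + 6.3947 + 0.7105 + 1.4825 + 0.0000 + 1.9737
Sum = 14.070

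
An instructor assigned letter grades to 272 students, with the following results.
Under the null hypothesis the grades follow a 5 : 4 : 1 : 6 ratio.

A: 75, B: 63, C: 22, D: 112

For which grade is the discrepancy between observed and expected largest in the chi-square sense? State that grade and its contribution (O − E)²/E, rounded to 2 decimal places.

C, 1.47

Ratio total = 16. Expected counts: 272×5/16 = 85, 272×4/16 = 68, 272×1/16 = 17, 272×6/16 = 102.
cat         O        E   (O−E)²/E
A          75       85      1.176
B          63       68      0.368
C          22       17      1.471
D         112      102      0.980
The largest term is for C: 1.47.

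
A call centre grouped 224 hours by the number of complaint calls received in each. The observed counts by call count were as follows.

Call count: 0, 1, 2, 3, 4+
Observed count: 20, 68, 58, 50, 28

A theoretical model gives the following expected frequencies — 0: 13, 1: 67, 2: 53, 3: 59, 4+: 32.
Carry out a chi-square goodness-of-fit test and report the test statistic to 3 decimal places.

χ² = (20−13)²/13 + (68−67)²/67 + (58−53)²/53 + (50−59)²/59 + (28−32)²/32
   = 3.7692 + 0.0149 + 0.4717 + 1.3729 + 0.5000
Sum = 6.129

6.129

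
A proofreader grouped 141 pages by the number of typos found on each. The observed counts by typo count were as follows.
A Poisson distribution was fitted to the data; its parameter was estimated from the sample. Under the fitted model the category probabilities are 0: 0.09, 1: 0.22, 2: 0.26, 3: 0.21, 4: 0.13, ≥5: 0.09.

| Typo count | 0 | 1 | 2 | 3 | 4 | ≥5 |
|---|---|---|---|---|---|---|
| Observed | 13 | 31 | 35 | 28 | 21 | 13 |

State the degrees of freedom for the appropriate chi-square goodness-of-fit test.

4

There are k = 6 categories and 1 parameter estimated from the data, so df = 6 − 1 − 1 = 4.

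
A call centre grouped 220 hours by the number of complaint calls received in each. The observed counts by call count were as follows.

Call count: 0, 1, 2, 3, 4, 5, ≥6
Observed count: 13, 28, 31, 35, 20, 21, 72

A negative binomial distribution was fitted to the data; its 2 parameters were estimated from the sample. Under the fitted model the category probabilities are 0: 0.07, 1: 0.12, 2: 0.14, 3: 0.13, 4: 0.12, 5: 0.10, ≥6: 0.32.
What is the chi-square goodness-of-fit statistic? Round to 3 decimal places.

Expected counts E_i = n·p_i: 220×0.07 = 15.4, 220×0.12 = 26.4, 220×0.14 = 30.8, 220×0.13 = 28.6, 220×0.12 = 26.4, 220×0.10 = 22, 220×0.32 = 70.4.
0: (13 − 15.4)²/15.4 = 5.76/15.4 = 0.3740
1: (28 − 26.4)²/26.4 = 2.56/26.4 = 0.0970
2: (31 − 30.8)²/30.8 = 0.04/30.8 = 0.0013
3: (35 − 28.6)²/28.6 = 40.96/28.6 = 1.4322
4: (20 − 26.4)²/26.4 = 40.96/26.4 = 1.5515
5: (21 − 22)²/22 = 1/22 = 0.0455
≥6: (72 − 70.4)²/70.4 = 2.56/70.4 = 0.0364
Sum = 3.538

3.538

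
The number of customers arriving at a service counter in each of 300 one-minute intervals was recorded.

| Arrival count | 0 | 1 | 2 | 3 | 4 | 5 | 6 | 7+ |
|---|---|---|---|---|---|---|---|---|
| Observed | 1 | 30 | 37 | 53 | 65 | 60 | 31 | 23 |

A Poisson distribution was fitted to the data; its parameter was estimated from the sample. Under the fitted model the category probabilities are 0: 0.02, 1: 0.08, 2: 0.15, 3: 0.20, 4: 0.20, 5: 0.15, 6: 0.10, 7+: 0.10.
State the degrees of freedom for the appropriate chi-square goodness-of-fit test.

6

There are k = 8 categories and 1 parameter estimated from the data, so df = 8 − 1 − 1 = 6.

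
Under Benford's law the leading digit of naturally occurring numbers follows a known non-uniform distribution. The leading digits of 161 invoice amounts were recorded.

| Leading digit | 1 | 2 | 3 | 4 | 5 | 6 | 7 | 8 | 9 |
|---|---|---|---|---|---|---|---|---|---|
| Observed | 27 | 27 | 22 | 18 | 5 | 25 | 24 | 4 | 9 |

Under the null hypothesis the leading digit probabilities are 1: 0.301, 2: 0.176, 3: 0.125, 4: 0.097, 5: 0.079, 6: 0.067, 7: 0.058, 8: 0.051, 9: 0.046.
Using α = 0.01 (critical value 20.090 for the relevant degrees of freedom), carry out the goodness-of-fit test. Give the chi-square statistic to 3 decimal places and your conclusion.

59.041; reject

Expected counts E_i = n·p_i: 161×0.301 = 48.461, 161×0.176 = 28.336, 161×0.125 = 20.125, 161×0.097 = 15.617, 161×0.079 = 12.719, 161×0.067 = 10.787, 161×0.058 = 9.338, 161×0.051 = 8.211, 161×0.046 = 7.406.
χ² = (27−48.461)²/48.461 + (27−28.336)²/28.336 + (22−20.125)²/20.125 + (18−15.617)²/15.617 + (5−12.719)²/12.719 + (25−10.787)²/10.787 + (24−9.338)²/9.338 + (4−8.211)²/8.211 + (9−7.406)²/7.406
   = 9.5040 + 0.0630 + 0.1747 + 0.3636 + 4.6846 + 18.7271 + 23.0214 + 2.1596 + 0.3431
Sum = 59.041
df = 8. Since 59.041 > 20.090, we reject H₀.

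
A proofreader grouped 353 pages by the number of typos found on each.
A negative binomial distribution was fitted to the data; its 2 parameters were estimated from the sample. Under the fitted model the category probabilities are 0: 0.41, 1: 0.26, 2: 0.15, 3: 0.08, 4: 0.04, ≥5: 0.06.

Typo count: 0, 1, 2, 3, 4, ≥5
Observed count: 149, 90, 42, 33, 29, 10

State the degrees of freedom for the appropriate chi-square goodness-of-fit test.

There are k = 6 categories and 2 parameters estimated from the data, so df = 6 − 1 − 2 = 3.

3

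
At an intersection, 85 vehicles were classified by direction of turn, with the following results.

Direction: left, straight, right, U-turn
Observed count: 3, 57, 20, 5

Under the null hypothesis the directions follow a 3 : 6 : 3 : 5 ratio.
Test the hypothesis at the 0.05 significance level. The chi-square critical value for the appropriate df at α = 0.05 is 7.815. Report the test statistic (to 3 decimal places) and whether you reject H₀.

Ratio total = 17. Expected counts: 85×3/17 = 15, 85×6/17 = 30, 85×3/17 = 15, 85×5/17 = 25.
left: (3 − 15)²/15 = 144/15 = 9.6000
straight: (57 − 30)²/30 = 729/30 = 24.3000
right: (20 − 15)²/15 = 25/15 = 1.6667
U-turn: (5 − 25)²/25 = 400/25 = 16.0000
Sum = 51.567
df = 3. Since 51.567 > 7.815, we reject H₀.

51.567; reject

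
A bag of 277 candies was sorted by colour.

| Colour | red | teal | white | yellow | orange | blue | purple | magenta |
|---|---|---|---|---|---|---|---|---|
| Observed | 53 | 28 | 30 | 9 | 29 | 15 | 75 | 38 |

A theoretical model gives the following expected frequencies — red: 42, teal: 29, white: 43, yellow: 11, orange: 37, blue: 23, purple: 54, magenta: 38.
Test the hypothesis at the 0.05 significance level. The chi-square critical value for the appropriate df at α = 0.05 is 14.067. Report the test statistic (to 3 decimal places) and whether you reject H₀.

19.888; reject

red: (53 − 42)²/42 = 121/42 = 2.8810
teal: (28 − 29)²/29 = 1/29 = 0.0345
white: (30 − 43)²/43 = 169/43 = 3.9302
yellow: (9 − 11)²/11 = 4/11 = 0.3636
orange: (29 − 37)²/37 = 64/37 = 1.7297
blue: (15 − 23)²/23 = 64/23 = 2.7826
purple: (75 − 54)²/54 = 441/54 = 8.1667
magenta: (38 − 38)²/38 = 0/38 = 0.0000
Sum = 19.888
df = 7. Since 19.888 > 14.067, we reject H₀.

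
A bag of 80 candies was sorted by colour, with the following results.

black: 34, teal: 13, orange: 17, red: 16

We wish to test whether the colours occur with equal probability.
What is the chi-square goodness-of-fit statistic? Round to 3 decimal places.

13.500

Under H₀ each category has probability 1/4, so each expected count is 80/4 = 20.
χ² = (34−20)²/20 + (13−20)²/20 + (17−20)²/20 + (16−20)²/20
   = 9.8000 + 2.4500 + 0.4500 + 0.8000
Sum = 13.500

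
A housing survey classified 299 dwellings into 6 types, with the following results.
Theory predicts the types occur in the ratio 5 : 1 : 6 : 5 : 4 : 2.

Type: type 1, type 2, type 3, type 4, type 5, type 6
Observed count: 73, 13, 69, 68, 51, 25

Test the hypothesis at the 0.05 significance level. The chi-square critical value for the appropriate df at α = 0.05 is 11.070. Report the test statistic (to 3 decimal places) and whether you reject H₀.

2.219; do not reject

Ratio total = 23. Expected counts: 299×5/23 = 65, 299×1/23 = 13, 299×6/23 = 78, 299×5/23 = 65, 299×4/23 = 52, 299×2/23 = 26.
type 1: (73 − 65)²/65 = 64/65 = 0.9846
type 2: (13 − 13)²/13 = 0/13 = 0.0000
type 3: (69 − 78)²/78 = 81/78 = 1.0385
type 4: (68 − 65)²/65 = 9/65 = 0.1385
type 5: (51 − 52)²/52 = 1/52 = 0.0192
type 6: (25 − 26)²/26 = 1/26 = 0.0385
Sum = 2.219
df = 5. Since 2.219 < 11.070, we do not reject H₀.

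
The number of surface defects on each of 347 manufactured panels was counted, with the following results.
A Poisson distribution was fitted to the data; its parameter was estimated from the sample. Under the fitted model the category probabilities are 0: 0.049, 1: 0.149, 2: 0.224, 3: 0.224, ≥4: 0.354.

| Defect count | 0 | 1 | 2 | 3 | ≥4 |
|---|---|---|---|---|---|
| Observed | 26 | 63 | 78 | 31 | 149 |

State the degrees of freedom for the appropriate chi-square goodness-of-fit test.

There are k = 5 categories and 1 parameter estimated from the data, so df = 5 − 1 − 1 = 3.

3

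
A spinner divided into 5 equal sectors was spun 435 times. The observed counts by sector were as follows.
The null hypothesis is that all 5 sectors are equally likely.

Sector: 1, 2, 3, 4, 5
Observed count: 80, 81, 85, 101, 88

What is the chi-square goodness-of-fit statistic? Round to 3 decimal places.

Under H₀ each category has probability 1/5, so each expected count is 435/5 = 87.
cat         O        E   (O−E)²/E
1          80       87     0.5632
2          81       87     0.4138
3          85       87     0.0460
4         101       87     2.2529
5          88       87     0.0115
Sum = 3.287

3.287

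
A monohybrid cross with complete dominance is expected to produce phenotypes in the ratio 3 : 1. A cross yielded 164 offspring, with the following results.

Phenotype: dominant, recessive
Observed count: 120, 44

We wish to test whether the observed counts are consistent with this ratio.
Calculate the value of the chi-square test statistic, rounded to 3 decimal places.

0.293

Ratio total = 4. Expected counts: 164×3/4 = 123, 164×1/4 = 41.
dominant: (120 − 123)²/123 = 9/123 = 0.0732
recessive: (44 − 41)²/41 = 9/41 = 0.2195
Sum = 0.293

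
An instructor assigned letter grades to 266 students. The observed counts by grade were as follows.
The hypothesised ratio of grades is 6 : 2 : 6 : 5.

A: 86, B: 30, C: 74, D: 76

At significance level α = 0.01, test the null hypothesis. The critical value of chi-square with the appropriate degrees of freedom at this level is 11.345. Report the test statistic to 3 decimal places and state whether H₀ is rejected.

1.895; do not reject

Ratio total = 19. Expected counts: 266×6/19 = 84, 266×2/19 = 28, 266×6/19 = 84, 266×5/19 = 70.
cat         O        E   (O−E)²/E
A          86       84     0.0476
B          30       28     0.1429
C          74       84     1.1905
D          76       70     0.5143
Sum = 1.895
df = 3. Since 1.895 < 11.345, we do not reject H₀.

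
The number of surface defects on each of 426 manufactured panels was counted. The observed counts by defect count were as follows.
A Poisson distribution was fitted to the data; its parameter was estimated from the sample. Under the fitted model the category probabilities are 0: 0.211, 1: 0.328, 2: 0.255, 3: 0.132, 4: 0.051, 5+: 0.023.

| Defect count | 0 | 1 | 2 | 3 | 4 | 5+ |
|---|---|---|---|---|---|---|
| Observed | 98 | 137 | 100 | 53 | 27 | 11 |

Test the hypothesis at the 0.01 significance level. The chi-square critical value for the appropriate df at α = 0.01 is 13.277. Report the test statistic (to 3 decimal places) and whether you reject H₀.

Expected counts E_i = n·p_i: 426×0.211 = 89.886, 426×0.328 = 139.728, 426×0.255 = 108.63, 426×0.132 = 56.232, 426×0.051 = 21.726, 426×0.023 = 9.798.
0: (98 − 89.886)²/89.886 = 65.836996/89.886 = 0.7324
1: (137 − 139.728)²/139.728 = 7.441984/139.728 = 0.0533
2: (100 − 108.63)²/108.63 = 74.4769/108.63 = 0.6856
3: (53 − 56.232)²/56.232 = 10.445824/56.232 = 0.1858
4: (27 − 21.726)²/21.726 = 27.815076/21.726 = 1.2803
5+: (11 − 9.798)²/9.798 = 1.444804/9.798 = 0.1475
Sum = 3.085
df = 4. Since 3.085 < 13.277, we do not reject H₀.

3.085; do not reject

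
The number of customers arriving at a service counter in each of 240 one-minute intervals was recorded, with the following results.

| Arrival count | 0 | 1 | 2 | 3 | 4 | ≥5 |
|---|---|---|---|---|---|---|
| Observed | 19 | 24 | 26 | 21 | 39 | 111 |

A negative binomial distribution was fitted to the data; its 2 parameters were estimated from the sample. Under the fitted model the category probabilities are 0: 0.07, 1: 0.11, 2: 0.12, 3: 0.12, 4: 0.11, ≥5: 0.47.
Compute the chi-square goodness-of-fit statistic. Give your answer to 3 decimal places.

8.933

Expected counts E_i = n·p_i: 240×0.07 = 16.8, 240×0.11 = 26.4, 240×0.12 = 28.8, 240×0.12 = 28.8, 240×0.11 = 26.4, 240×0.47 = 112.8.
cat         O        E   (O−E)²/E
0          19     16.8     0.2881
1          24     26.4     0.2182
2          26     28.8     0.2722
3          21     28.8     2.1125
4          39     26.4     6.0136
≥5        111    112.8     0.0287
Sum = 8.933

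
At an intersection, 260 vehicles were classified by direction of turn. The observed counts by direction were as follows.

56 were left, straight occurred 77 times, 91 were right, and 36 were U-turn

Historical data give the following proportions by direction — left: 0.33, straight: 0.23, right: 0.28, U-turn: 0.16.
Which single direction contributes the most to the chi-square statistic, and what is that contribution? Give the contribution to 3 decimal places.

left, 10.350

Expected counts E_i = n·p_i: 260×0.33 = 85.8, 260×0.23 = 59.8, 260×0.28 = 72.8, 260×0.16 = 41.6.
cat           O        E   (O−E)²/E
left         56     85.8    10.3501
straight     77     59.8     4.9472
right        91     72.8     4.5500
U-turn       36     41.6     0.7538
The largest term is for left: 10.350.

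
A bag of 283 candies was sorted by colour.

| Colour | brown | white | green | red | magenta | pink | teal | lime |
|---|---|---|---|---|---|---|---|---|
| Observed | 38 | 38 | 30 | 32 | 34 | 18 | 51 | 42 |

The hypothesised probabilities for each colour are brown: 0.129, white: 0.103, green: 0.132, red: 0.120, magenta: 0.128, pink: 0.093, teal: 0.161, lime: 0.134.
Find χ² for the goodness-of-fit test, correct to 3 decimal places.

8.164

Expected counts E_i = n·p_i: 283×0.129 = 36.507, 283×0.103 = 29.149, 283×0.132 = 37.356, 283×0.120 = 33.96, 283×0.128 = 36.224, 283×0.093 = 26.319, 283×0.161 = 45.563, 283×0.134 = 37.922.
χ² = (38−36.507)²/36.507 + (38−29.149)²/29.149 + (30−37.356)²/37.356 + (32−33.96)²/33.96 + (34−36.224)²/36.224 + (18−26.319)²/26.319 + (51−45.563)²/45.563 + (42−37.922)²/37.922
   = 0.0611 + 2.6876 + 1.4485 + 0.1131 + 0.1365 + 2.6295 + 0.6488 + 0.4385
Sum = 8.164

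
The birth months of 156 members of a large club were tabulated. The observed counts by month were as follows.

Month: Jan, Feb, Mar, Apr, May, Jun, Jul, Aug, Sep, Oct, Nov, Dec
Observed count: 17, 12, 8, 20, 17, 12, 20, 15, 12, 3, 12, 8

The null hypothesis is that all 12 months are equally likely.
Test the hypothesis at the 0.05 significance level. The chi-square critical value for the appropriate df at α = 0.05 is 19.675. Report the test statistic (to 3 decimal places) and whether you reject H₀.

Under H₀ each category has probability 1/12, so each expected count is 156/12 = 13.
Jan: (17 − 13)²/13 = 16/13 = 1.2308
Feb: (12 − 13)²/13 = 1/13 = 0.0769
Mar: (8 − 13)²/13 = 25/13 = 1.9231
Apr: (20 − 13)²/13 = 49/13 = 3.7692
May: (17 − 13)²/13 = 16/13 = 1.2308
Jun: (12 − 13)²/13 = 1/13 = 0.0769
Jul: (20 − 13)²/13 = 49/13 = 3.7692
Aug: (15 − 13)²/13 = 4/13 = 0.3077
Sep: (12 − 13)²/13 = 1/13 = 0.0769
Oct: (3 − 13)²/13 = 100/13 = 7.6923
Nov: (12 − 13)²/13 = 1/13 = 0.0769
Dec: (8 − 13)²/13 = 25/13 = 1.9231
Sum = 22.154
df = 11. Since 22.154 > 19.675, we reject H₀.

22.154; reject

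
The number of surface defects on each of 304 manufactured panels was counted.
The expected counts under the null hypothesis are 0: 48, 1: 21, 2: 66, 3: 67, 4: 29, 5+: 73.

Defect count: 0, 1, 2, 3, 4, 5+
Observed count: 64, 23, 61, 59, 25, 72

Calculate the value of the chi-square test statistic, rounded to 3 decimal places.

χ² = (64−48)²/48 + (23−21)²/21 + (61−66)²/66 + (59−67)²/67 + (25−29)²/29 + (72−73)²/73
   = 5.3333 + 0.1905 + 0.3788 + 0.9552 + 0.5517 + 0.0137
Sum = 7.423

7.423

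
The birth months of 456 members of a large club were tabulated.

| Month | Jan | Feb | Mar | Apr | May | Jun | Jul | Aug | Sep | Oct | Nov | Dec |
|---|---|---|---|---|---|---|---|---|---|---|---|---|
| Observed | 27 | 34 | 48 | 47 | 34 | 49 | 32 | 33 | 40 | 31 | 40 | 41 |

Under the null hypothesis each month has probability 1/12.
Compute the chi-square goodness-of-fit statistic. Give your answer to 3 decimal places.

15.316

Expected count for each of the 12 categories: 456/12 = 38.
cat         O        E   (O−E)²/E
Jan        27       38     3.1842
Feb        34       38     0.4211
Mar        48       38     2.6316
Apr        47       38     2.1316
May        34       38     0.4211
Jun        49       38     3.1842
Jul        32       38     0.9474
Aug        33       38     0.6579
Sep        40       38     0.1053
Oct        31       38     1.2895
Nov        40       38     0.1053
Dec        41       38     0.2368
Sum = 15.316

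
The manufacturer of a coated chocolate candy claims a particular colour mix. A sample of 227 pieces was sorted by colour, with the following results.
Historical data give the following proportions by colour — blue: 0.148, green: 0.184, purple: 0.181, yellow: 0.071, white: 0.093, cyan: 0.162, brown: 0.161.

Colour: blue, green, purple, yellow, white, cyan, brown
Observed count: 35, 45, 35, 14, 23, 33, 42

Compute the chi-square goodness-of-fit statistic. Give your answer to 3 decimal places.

2.859

Expected counts E_i = n·p_i: 227×0.148 = 33.596, 227×0.184 = 41.768, 227×0.181 = 41.087, 227×0.071 = 16.117, 227×0.093 = 21.111, 227×0.162 = 36.774, 227×0.161 = 36.547.
χ² = (35−33.596)²/33.596 + (45−41.768)²/41.768 + (35−41.087)²/41.087 + (14−16.117)²/16.117 + (23−21.111)²/21.111 + (33−36.774)²/36.774 + (42−36.547)²/36.547
   = 0.0587 + 0.2501 + 0.9018 + 0.2781 + 0.1690 + 0.3873 + 0.8136
Sum = 2.859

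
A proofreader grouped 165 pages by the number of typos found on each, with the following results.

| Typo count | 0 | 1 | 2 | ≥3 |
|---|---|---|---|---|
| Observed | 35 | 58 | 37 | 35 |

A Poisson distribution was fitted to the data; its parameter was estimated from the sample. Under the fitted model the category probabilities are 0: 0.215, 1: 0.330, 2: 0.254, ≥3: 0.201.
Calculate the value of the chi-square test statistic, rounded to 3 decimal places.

Expected counts E_i = n·p_i: 165×0.215 = 35.475, 165×0.330 = 54.45, 165×0.254 = 41.91, 165×0.201 = 33.165.
cat         O        E   (O−E)²/E
0          35   35.475     0.0064
1          58    54.45     0.2315
2          37    41.91     0.5752
≥3         35   33.165     0.1015
Sum = 0.915

0.915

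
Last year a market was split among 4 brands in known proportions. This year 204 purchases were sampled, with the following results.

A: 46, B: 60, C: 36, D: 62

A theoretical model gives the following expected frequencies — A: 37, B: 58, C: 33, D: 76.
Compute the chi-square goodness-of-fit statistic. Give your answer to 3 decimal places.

5.110

χ² = (46−37)²/37 + (60−58)²/58 + (36−33)²/33 + (62−76)²/76
   = 2.1892 + 0.0690 + 0.2727 + 2.5789
Sum = 5.110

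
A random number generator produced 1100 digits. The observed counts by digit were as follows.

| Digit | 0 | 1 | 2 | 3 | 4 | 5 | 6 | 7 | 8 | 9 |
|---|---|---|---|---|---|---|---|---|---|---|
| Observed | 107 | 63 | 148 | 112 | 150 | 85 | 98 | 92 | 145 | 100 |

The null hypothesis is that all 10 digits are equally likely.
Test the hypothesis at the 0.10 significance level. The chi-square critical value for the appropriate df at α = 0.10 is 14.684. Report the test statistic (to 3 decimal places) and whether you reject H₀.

Under H₀ each category has probability 1/10, so each expected count is 1100/10 = 110.
0: (107 − 110)²/110 = 9/110 = 0.0818
1: (63 − 110)²/110 = 2209/110 = 20.0818
2: (148 − 110)²/110 = 1444/110 = 13.1273
3: (112 − 110)²/110 = 4/110 = 0.0364
4: (150 − 110)²/110 = 1600/110 = 14.5455
5: (85 − 110)²/110 = 625/110 = 5.6818
6: (98 − 110)²/110 = 144/110 = 1.3091
7: (92 − 110)²/110 = 324/110 = 2.9455
8: (145 − 110)²/110 = 1225/110 = 11.1364
9: (100 − 110)²/110 = 100/110 = 0.9091
Sum = 69.855
df = 9. Since 69.855 > 14.684, we reject H₀.

69.855; reject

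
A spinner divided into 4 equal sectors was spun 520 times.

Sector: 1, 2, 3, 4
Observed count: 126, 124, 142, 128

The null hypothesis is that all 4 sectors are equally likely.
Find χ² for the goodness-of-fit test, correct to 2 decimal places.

1.54

Expected count for each of the 4 categories: 520/4 = 130.
1: (126 − 130)²/130 = 16/130 = 0.123
2: (124 − 130)²/130 = 36/130 = 0.277
3: (142 − 130)²/130 = 144/130 = 1.108
4: (128 − 130)²/130 = 4/130 = 0.031
Sum = 1.54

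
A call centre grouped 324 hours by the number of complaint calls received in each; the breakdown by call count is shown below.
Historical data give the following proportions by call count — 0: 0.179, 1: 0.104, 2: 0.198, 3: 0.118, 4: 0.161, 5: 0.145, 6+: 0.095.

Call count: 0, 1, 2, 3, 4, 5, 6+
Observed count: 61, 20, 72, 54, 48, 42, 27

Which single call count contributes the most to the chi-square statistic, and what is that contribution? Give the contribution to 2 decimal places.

3, 6.50

Expected counts E_i = n·p_i: 324×0.179 = 57.996, 324×0.104 = 33.696, 324×0.198 = 64.152, 324×0.118 = 38.232, 324×0.161 = 52.164, 324×0.145 = 46.98, 324×0.095 = 30.78.
0: (61 − 57.996)²/57.996 = 9.024016/57.996 = 0.156
1: (20 − 33.696)²/33.696 = 187.580416/33.696 = 5.567
2: (72 − 64.152)²/64.152 = 61.591104/64.152 = 0.960
3: (54 − 38.232)²/38.232 = 248.629824/38.232 = 6.503
4: (48 − 52.164)²/52.164 = 17.338896/52.164 = 0.332
5: (42 − 46.98)²/46.98 = 24.8004/46.98 = 0.528
6+: (27 − 30.78)²/30.78 = 14.2884/30.78 = 0.464
The largest term is for 3: 6.50.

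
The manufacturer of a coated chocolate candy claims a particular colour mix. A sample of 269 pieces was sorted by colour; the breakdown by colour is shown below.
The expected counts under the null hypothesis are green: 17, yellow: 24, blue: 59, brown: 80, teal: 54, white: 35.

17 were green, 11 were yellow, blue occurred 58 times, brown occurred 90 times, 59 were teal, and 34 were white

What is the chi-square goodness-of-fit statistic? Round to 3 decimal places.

cat         O        E   (O−E)²/E
green      17       17     0.0000
yellow     11       24     7.0417
blue       58       59     0.0169
brown      90       80     1.2500
teal       59       54     0.4630
white      34       35     0.0286
Sum = 8.800

8.800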